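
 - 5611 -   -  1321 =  - 4290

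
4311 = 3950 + 361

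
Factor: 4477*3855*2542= 2^1 * 3^1*5^1* 11^2*31^1*37^1 * 41^1*257^1  =  43871958570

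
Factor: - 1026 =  - 2^1*3^3*19^1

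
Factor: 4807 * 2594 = 2^1 * 11^1*19^1*23^1*1297^1 = 12469358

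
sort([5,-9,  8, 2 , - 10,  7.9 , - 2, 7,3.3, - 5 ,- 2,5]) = [  -  10, - 9,-5,-2,  -  2,2,3.3, 5,5,7, 7.9, 8 ]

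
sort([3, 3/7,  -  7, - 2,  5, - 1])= [-7,- 2,- 1,3/7,3, 5] 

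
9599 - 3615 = 5984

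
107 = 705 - 598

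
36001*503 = 18108503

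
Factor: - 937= -937^1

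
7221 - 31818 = -24597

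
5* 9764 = 48820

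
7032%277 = 107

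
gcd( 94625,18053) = 1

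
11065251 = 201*55051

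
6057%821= 310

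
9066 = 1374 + 7692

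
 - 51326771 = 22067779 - 73394550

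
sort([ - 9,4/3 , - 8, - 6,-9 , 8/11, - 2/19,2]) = [-9,-9,- 8,  -  6,-2/19,8/11,4/3 , 2]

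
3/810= 1/270 =0.00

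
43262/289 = 149 + 201/289 = 149.70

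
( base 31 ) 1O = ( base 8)67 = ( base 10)55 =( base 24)27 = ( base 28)1R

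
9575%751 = 563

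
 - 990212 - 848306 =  - 1838518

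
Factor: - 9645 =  - 3^1*5^1*643^1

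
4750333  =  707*6719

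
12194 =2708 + 9486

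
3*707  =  2121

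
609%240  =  129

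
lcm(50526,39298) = 353682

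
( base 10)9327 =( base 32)93f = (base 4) 2101233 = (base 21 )1033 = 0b10010001101111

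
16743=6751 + 9992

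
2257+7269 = 9526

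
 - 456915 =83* ( - 5505 ) 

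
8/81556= 2/20389 = 0.00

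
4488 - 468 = 4020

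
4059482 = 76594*53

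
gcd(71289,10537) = 1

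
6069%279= 210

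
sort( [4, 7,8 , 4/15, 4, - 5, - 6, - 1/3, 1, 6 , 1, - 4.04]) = [ - 6 , - 5, - 4.04, - 1/3 , 4/15,1,1 , 4 , 4,6,  7, 8]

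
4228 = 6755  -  2527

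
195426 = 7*27918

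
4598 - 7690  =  -3092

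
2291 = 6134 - 3843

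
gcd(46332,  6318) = 2106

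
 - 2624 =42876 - 45500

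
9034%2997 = 43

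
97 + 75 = 172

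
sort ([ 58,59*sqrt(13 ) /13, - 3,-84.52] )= [ - 84.52, - 3, 59 * sqrt (13 )/13,58]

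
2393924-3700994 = - 1307070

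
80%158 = 80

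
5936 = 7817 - 1881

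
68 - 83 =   -  15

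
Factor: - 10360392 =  - 2^3*3^1*7^1*83^1*743^1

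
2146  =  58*37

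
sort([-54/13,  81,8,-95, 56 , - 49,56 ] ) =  [ - 95,-49, - 54/13,8,56, 56,81 ]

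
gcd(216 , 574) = 2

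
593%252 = 89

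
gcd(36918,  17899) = 7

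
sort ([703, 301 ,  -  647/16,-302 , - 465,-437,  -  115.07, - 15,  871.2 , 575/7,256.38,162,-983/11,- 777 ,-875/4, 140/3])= [ - 777, - 465, - 437, - 302,-875/4 ,  -  115.07 ,-983/11, - 647/16 , - 15,140/3, 575/7 , 162, 256.38,301 , 703, 871.2 ] 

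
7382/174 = 42 + 37/87 = 42.43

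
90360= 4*22590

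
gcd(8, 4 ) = 4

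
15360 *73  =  1121280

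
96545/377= 96545/377 = 256.09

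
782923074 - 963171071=-180247997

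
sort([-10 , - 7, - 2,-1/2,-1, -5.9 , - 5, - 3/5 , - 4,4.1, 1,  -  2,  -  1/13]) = [-10, - 7,-5.9, - 5, - 4 , - 2,  -  2, - 1,  -  3/5, - 1/2, - 1/13,1, 4.1 ] 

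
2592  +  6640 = 9232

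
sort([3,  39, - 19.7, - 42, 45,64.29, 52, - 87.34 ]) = [ - 87.34, - 42, - 19.7,3, 39,  45,52, 64.29]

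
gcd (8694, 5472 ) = 18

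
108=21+87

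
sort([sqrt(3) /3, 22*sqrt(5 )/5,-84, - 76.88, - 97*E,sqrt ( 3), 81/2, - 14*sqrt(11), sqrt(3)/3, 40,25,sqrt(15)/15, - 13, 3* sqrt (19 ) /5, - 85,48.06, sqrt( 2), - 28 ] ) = [ - 97*E, - 85, - 84,-76.88, - 14* sqrt( 11)  , - 28, - 13 , sqrt ( 15 ) /15,sqrt(3)/3, sqrt( 3 )/3, sqrt ( 2),sqrt(3),3*sqrt( 19) /5, 22*sqrt(5 )/5, 25, 40, 81/2, 48.06]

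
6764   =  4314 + 2450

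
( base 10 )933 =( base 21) 229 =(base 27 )17F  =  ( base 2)1110100101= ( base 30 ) 113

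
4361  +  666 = 5027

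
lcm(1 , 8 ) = 8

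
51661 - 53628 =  - 1967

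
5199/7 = 5199/7 = 742.71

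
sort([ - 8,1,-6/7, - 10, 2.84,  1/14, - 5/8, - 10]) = [ - 10, - 10, -8, - 6/7, -5/8,1/14,  1 , 2.84 ] 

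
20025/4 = 20025/4=5006.25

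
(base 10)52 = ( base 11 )48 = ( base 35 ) 1H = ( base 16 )34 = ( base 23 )26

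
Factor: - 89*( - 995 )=5^1* 89^1*199^1 = 88555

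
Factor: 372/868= 3^1* 7^ ( - 1 )=3/7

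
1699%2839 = 1699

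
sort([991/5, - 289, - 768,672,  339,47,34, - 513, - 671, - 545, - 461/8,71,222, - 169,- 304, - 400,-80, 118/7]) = [  -  768, - 671,  -  545, - 513, - 400 ,  -  304, -289, - 169, - 80, - 461/8, 118/7,34,47,71,991/5,222,339,672]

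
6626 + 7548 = 14174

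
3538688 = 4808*736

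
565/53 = 565/53 = 10.66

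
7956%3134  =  1688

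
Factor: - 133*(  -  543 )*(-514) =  - 2^1*3^1*7^1*19^1*181^1*257^1 = - 37120566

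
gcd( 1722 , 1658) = 2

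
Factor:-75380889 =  - 3^1 * 29^1*181^1*4787^1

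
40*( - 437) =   -  17480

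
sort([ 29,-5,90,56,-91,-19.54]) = [-91, -19.54, - 5,29 , 56, 90]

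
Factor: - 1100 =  - 2^2*5^2*11^1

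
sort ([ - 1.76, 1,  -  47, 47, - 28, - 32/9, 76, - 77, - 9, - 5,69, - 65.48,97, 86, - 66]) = [ - 77, - 66, - 65.48, - 47,  -  28, - 9, - 5,-32/9,-1.76, 1, 47, 69, 76, 86, 97 ] 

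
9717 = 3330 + 6387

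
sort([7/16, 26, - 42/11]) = [ - 42/11,7/16,26 ] 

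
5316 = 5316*1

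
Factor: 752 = 2^4*47^1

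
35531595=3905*9099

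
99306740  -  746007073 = - 646700333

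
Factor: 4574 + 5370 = 9944 = 2^3 * 11^1 * 113^1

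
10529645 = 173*60865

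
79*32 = 2528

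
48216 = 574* 84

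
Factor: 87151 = 87151^1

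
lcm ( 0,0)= 0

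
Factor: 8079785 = 5^1*7^1*23^1*10037^1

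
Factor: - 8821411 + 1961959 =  - 2^2*3^1 * 71^1 * 83^1*97^1 = - 6859452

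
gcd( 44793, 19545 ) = 3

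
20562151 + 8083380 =28645531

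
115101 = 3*38367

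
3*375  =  1125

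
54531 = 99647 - 45116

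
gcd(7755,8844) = 33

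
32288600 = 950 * 33988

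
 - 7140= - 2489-4651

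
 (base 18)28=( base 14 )32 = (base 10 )44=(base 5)134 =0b101100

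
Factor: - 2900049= - 3^1 * 43^1*22481^1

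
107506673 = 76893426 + 30613247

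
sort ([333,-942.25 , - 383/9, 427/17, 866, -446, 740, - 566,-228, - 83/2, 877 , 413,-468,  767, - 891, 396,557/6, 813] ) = [ - 942.25,-891,-566, - 468, - 446, - 228, - 383/9, - 83/2, 427/17, 557/6, 333, 396, 413, 740,767, 813  ,  866, 877]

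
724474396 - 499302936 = 225171460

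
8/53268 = 2/13317 = 0.00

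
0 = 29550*0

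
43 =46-3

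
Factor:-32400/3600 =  - 9=-3^2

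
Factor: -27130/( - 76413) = 2^1*3^( - 1 )*5^1*2713^1*25471^ ( - 1)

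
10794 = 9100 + 1694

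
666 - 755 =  - 89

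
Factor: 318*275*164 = 2^3*3^1*5^2*11^1*41^1* 53^1 = 14341800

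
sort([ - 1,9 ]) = [ - 1, 9]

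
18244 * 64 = 1167616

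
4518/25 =180 + 18/25 = 180.72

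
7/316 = 7/316=0.02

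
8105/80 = 101 + 5/16  =  101.31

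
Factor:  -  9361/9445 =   -  5^(-1 )*11^1*23^1 * 37^1*1889^(  -  1) 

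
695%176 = 167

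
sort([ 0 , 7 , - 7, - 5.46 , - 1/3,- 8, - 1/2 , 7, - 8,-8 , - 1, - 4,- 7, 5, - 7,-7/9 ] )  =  [  -  8, - 8, - 8, - 7 , - 7, - 7, - 5.46 , - 4, -1, - 7/9, - 1/2 , - 1/3, 0, 5,7, 7]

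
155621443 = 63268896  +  92352547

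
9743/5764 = 1 + 3979/5764= 1.69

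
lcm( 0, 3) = 0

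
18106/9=2011+7/9 = 2011.78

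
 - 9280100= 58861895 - 68141995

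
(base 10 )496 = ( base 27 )ia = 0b111110000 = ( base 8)760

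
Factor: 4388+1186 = 5574 = 2^1*3^1 * 929^1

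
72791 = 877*83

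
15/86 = 15/86 = 0.17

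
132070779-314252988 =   -  182182209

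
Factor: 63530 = 2^1 * 5^1*6353^1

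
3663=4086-423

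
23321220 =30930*754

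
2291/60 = 38 + 11/60 = 38.18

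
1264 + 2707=3971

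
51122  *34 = 1738148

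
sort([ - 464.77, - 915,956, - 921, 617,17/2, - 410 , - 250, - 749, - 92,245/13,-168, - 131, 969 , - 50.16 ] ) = [- 921,- 915 , - 749, - 464.77 ,- 410, - 250, - 168, - 131, - 92, - 50.16,17/2,245/13,617,956 , 969]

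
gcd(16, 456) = 8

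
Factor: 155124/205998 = 2^1*3^1*13^(-1 ) *19^( - 1 )*31^1=186/247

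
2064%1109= 955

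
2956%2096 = 860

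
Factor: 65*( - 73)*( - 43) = 204035=5^1*13^1*43^1*73^1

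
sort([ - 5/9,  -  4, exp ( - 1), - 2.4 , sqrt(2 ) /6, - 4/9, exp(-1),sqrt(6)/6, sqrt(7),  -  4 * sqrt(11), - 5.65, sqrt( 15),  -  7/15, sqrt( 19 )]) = [ - 4*sqrt( 11), - 5.65, - 4,-2.4, - 5/9, - 7/15, - 4/9, sqrt( 2)/6,exp( - 1 ), exp(  -  1),  sqrt( 6)/6,sqrt( 7), sqrt( 15),sqrt( 19 ) ] 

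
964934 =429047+535887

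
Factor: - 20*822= - 16440 = -  2^3*3^1 * 5^1*137^1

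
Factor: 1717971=3^1 * 572657^1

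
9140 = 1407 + 7733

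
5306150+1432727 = 6738877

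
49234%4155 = 3529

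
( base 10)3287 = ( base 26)4MB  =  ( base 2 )110011010111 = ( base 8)6327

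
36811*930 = 34234230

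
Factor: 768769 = 31^1* 24799^1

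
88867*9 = 799803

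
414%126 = 36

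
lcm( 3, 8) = 24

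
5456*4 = 21824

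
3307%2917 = 390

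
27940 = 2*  13970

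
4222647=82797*51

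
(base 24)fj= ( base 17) 155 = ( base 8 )573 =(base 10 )379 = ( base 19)10i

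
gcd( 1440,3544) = 8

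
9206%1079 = 574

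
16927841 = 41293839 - 24365998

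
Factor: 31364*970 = 2^3*5^1*97^1*7841^1  =  30423080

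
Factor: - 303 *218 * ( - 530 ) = 35008620 = 2^2*3^1*5^1*  53^1*101^1*109^1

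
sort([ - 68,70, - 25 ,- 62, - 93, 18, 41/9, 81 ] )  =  [ - 93,-68,  -  62, - 25, 41/9, 18, 70,81 ] 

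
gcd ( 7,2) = 1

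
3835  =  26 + 3809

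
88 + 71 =159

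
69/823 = 69/823 = 0.08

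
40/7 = 40/7= 5.71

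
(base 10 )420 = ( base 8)644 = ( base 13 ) 264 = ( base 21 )K0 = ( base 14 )220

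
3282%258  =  186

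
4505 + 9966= 14471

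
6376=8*797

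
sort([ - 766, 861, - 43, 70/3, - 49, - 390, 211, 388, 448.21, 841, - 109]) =[-766, - 390, - 109,-49, - 43, 70/3 , 211, 388, 448.21, 841, 861 ] 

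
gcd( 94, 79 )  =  1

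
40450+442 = 40892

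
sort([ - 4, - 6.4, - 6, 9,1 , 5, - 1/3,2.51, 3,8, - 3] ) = [ -6.4, - 6, - 4, - 3, - 1/3 , 1,2.51,3,5 , 8,9]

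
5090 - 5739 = -649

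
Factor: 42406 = 2^1 * 7^1*13^1 * 233^1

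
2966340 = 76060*39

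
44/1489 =44/1489 = 0.03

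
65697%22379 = 20939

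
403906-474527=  - 70621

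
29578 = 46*643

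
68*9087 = 617916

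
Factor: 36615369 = 3^1*7^1*1743589^1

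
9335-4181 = 5154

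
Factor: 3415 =5^1 *683^1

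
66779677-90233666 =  - 23453989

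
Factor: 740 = 2^2*5^1 * 37^1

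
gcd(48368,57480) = 8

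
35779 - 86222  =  - 50443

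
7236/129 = 56+4/43 = 56.09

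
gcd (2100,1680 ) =420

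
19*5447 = 103493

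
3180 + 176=3356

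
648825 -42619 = 606206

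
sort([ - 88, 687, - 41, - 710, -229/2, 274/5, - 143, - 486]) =[-710, - 486, - 143, - 229/2, - 88,  -  41, 274/5, 687 ] 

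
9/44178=3/14726 = 0.00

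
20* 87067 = 1741340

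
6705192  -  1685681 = 5019511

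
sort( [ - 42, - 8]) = [ - 42, - 8 ]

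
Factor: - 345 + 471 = 126 =2^1*3^2*7^1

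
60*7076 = 424560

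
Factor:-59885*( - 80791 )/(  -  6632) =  - 4838169035/6632 = - 2^( - 3 )*5^1*7^1*29^1*59^1*173^1*467^1*829^( - 1)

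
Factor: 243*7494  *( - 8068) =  - 14692166856 = - 2^3*3^6 * 1249^1  *  2017^1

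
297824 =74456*4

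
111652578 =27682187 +83970391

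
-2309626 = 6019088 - 8328714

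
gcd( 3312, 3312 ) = 3312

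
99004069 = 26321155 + 72682914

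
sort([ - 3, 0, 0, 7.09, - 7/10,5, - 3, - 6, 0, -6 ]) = [ - 6, - 6, - 3, - 3, - 7/10, 0,  0,0, 5,  7.09]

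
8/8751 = 8/8751 = 0.00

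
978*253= 247434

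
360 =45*8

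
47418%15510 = 888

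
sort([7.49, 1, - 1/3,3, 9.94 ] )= [-1/3, 1, 3, 7.49,9.94 ] 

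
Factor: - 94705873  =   - 211^1*448843^1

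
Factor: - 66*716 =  - 47256= -2^3*3^1*11^1*179^1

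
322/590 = 161/295 = 0.55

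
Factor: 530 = 2^1*5^1* 53^1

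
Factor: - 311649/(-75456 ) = 793/192 = 2^(-6 ) * 3^( - 1 )*13^1*61^1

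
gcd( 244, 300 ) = 4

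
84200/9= 9355 +5/9=9355.56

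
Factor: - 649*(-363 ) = 3^1*11^3*59^1 = 235587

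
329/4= 329/4 =82.25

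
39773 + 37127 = 76900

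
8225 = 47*175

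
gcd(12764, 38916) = 4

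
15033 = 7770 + 7263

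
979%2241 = 979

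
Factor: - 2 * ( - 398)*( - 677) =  - 538892  =  - 2^2*199^1 * 677^1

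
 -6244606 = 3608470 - 9853076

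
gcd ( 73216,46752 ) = 32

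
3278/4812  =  1639/2406   =  0.68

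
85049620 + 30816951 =115866571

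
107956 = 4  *26989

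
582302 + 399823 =982125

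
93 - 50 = 43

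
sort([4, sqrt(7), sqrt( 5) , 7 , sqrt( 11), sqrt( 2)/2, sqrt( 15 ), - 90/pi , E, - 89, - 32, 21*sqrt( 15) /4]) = [ - 89,-32, - 90/pi,sqrt(2 )/2, sqrt( 5 ), sqrt(7 ),E,sqrt( 11), sqrt( 15),4,7,21*sqrt( 15 ) /4]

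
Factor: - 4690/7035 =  - 2/3=-  2^1*3^ ( - 1)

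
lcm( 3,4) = 12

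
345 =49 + 296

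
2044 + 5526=7570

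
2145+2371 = 4516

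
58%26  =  6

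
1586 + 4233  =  5819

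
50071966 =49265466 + 806500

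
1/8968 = 1/8968 = 0.00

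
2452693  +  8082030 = 10534723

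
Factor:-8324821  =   -71^1 * 117251^1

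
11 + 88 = 99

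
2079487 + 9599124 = 11678611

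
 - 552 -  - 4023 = 3471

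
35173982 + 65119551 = 100293533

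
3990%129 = 120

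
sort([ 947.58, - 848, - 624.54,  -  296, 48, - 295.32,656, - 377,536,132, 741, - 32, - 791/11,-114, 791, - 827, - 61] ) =[  -  848, - 827, - 624.54, - 377, - 296, - 295.32, - 114, - 791/11, - 61, - 32, 48, 132, 536, 656 , 741,791,  947.58] 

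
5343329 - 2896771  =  2446558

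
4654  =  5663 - 1009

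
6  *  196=1176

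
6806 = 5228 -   -  1578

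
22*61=1342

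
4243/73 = 4243/73 = 58.12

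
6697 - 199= 6498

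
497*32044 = 15925868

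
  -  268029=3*(- 89343)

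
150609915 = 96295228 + 54314687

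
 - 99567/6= - 16595 + 1/2 = -16594.50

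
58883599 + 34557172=93440771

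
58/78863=58/78863 = 0.00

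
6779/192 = 35 +59/192 =35.31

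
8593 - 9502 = - 909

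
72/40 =1 + 4/5 = 1.80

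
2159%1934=225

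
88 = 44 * 2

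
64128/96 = 668 = 668.00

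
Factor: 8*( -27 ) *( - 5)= 1080 = 2^3* 3^3 * 5^1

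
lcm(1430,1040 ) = 11440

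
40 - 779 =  - 739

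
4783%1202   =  1177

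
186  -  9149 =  - 8963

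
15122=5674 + 9448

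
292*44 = 12848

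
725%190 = 155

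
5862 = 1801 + 4061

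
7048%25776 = 7048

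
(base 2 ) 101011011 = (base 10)347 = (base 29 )BS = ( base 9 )425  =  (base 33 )AH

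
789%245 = 54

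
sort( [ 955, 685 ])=[ 685, 955 ] 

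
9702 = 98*99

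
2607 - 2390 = 217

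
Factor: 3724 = 2^2*7^2*19^1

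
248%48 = 8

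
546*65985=36027810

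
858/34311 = 286/11437 = 0.03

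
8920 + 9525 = 18445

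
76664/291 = 263+ 131/291  =  263.45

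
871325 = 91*9575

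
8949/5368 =1 + 3581/5368 = 1.67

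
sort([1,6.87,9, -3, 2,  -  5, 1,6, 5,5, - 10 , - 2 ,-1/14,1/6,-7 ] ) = [-10, - 7, - 5 , - 3, - 2, - 1/14,1/6, 1, 1,2, 5,5,  6 , 6.87, 9 ] 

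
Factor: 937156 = 2^2*11^1*19^2*59^1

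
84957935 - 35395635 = 49562300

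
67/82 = 67/82 = 0.82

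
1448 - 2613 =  - 1165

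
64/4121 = 64/4121 = 0.02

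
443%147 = 2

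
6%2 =0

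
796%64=28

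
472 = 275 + 197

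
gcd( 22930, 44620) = 10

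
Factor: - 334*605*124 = -25056680= - 2^3*5^1 *11^2*31^1*167^1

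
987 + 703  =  1690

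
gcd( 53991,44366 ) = 7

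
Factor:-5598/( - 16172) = 2^( - 1 )*3^2*13^( - 1) = 9/26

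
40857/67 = 609 + 54/67 = 609.81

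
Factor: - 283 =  - 283^1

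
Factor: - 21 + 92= 71^1=71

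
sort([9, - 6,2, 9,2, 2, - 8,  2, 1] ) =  [ -8, - 6 , 1, 2, 2, 2,  2, 9, 9] 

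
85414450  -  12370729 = 73043721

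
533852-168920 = 364932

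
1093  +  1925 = 3018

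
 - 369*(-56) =20664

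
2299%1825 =474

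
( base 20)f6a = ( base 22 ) CEE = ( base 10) 6130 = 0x17F2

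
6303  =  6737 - 434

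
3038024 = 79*38456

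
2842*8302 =23594284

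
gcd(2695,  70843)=1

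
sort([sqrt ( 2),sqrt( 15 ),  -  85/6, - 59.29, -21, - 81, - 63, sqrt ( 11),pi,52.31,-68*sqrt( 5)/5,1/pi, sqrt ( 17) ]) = [ - 81,  -  63, - 59.29, - 68*sqrt(5) /5 , - 21, - 85/6,1/pi,sqrt(2 ),  pi,  sqrt (11 ),  sqrt ( 15) , sqrt(17), 52.31] 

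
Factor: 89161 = 163^1*547^1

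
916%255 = 151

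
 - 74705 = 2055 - 76760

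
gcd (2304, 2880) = 576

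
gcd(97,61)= 1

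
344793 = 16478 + 328315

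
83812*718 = 60177016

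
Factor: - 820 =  - 2^2 * 5^1 *41^1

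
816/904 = 102/113 =0.90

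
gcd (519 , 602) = 1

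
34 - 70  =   - 36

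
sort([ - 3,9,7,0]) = [ - 3,0,7,9]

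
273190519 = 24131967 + 249058552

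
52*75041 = 3902132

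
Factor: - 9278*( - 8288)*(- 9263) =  - 2^6*7^1*37^1*59^1*157^1 * 4639^1  =  - 712288240832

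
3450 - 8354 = -4904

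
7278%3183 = 912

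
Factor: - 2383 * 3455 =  - 8233265 = - 5^1 * 691^1 * 2383^1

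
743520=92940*8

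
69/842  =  69/842=0.08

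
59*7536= 444624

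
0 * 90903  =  0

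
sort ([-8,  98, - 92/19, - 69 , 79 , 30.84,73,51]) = [-69, - 8,-92/19,30.84,51, 73,79, 98]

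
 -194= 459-653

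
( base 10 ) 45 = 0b101101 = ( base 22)21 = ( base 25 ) 1K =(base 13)36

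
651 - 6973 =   -  6322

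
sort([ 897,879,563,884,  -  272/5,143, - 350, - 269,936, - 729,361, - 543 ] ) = [- 729, - 543, - 350, - 269, - 272/5, 143,361, 563  ,  879,884,897,936]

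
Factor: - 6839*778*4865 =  - 2^1 *5^1*7^2*139^1*389^1*977^1  =  - 25885409830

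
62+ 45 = 107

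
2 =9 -7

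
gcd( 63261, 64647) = 99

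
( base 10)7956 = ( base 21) I0I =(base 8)17424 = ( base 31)88k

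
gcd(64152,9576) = 72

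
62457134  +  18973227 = 81430361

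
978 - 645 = 333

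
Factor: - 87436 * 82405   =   - 2^2*5^1*16481^1 * 21859^1 = -  7205163580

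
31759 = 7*4537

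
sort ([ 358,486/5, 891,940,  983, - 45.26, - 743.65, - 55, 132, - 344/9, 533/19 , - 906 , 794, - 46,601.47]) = [ - 906, - 743.65, - 55, - 46, - 45.26, - 344/9, 533/19,486/5,132,358,601.47,794,891, 940,983]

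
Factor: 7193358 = 2^1*3^2 * 167^1*2393^1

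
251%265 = 251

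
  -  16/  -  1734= 8/867 = 0.01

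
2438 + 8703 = 11141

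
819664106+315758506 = 1135422612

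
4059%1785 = 489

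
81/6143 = 81/6143 = 0.01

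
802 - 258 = 544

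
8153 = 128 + 8025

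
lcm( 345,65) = 4485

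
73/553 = 73/553 = 0.13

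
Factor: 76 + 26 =2^1*3^1*17^1 = 102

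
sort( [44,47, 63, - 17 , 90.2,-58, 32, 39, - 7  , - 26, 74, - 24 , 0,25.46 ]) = [  -  58 ,  -  26,  -  24,-17, - 7, 0,25.46, 32,39, 44 , 47, 63, 74, 90.2] 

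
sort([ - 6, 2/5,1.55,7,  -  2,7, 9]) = [ - 6,-2,2/5,1.55,7,7,9]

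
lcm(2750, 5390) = 134750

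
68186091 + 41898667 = 110084758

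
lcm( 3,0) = 0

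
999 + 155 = 1154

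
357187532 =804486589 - 447299057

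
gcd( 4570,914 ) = 914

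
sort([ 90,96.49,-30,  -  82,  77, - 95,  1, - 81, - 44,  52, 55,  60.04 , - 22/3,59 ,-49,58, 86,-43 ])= [ - 95, - 82,  -  81,  -  49, - 44, - 43,  -  30, - 22/3,1,52,55,58,59 , 60.04,77,86,90,96.49 ]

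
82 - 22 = 60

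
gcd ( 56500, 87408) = 4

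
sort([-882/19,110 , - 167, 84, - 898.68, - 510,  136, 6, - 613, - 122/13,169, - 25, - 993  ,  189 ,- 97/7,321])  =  [-993, - 898.68 , -613, - 510, - 167,-882/19,  -  25, - 97/7, - 122/13,  6,84,110,136,169,189,321]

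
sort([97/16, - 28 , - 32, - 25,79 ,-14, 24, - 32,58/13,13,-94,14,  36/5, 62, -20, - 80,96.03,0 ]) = [ - 94, - 80, - 32, - 32, - 28, - 25, - 20, - 14 , 0,58/13 , 97/16,  36/5,13, 14, 24, 62, 79,96.03 ]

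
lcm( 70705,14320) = 1131280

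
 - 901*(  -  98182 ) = 88461982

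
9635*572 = 5511220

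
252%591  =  252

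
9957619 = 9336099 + 621520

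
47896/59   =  47896/59=811.80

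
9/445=9/445  =  0.02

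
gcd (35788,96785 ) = 1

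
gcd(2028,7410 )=78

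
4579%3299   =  1280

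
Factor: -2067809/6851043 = -3^(- 2 ) * 199^1*10391^1*761227^ ( - 1) 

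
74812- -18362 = 93174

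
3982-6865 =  -2883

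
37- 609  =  -572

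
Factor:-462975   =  -3^1*5^2*6173^1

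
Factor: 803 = 11^1*73^1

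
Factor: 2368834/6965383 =2^1 * 13^1*31^1* 2939^1*6965383^ ( - 1)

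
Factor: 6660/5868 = 185/163 = 5^1 *37^1 * 163^( - 1)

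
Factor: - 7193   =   - 7193^1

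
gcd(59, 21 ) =1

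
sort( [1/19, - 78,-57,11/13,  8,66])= [ - 78, - 57,1/19, 11/13,8,66] 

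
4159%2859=1300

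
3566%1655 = 256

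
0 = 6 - 6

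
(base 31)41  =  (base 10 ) 125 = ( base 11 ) 104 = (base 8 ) 175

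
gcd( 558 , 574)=2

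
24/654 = 4/109 = 0.04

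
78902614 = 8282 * 9527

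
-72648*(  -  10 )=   726480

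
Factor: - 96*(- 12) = 1152  =  2^7*3^2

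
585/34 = 585/34 = 17.21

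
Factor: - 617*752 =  - 463984= - 2^4*  47^1 * 617^1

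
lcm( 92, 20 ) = 460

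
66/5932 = 33/2966=0.01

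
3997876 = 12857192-8859316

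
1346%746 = 600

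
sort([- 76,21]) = [ - 76,21]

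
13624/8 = 1703 = 1703.00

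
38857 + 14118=52975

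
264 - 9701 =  - 9437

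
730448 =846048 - 115600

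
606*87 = 52722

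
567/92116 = 567/92116 = 0.01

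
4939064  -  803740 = 4135324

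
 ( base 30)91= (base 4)10033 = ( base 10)271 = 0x10F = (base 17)FG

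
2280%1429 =851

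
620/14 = 310/7= 44.29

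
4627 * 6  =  27762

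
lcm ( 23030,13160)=92120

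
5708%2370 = 968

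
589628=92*6409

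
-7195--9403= 2208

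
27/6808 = 27/6808 = 0.00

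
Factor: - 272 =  -2^4 * 17^1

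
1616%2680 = 1616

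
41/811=41/811 = 0.05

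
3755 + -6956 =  -3201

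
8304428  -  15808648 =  - 7504220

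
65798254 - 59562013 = 6236241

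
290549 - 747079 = - 456530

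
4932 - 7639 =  - 2707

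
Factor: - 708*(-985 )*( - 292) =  - 203634960 = - 2^4 * 3^1*5^1 * 59^1 * 73^1*197^1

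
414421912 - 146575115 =267846797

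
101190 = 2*50595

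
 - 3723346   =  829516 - 4552862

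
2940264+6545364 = 9485628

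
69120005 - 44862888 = 24257117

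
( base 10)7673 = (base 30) 8FN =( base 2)1110111111001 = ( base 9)11465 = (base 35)698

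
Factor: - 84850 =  - 2^1*5^2*1697^1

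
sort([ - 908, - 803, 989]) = [ - 908,  -  803,989] 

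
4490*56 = 251440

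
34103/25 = 34103/25= 1364.12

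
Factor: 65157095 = 5^1*13031419^1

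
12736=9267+3469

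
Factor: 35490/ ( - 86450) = -39/95= -3^1 * 5^ ( - 1 ) *13^1*19^( - 1 ) 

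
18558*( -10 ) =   -  185580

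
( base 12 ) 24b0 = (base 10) 4164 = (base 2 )1000001000100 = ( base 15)1379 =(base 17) E6G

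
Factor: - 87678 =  - 2^1*3^2*4871^1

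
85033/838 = 85033/838 = 101.47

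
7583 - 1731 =5852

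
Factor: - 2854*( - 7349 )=20974046 = 2^1 * 1427^1 * 7349^1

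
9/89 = 9/89 = 0.10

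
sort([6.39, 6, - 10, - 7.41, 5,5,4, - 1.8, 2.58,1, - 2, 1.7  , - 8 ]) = [ - 10, - 8,  -  7.41, - 2, - 1.8,1,1.7 , 2.58 , 4, 5, 5, 6,6.39 ] 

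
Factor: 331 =331^1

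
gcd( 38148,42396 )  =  12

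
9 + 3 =12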